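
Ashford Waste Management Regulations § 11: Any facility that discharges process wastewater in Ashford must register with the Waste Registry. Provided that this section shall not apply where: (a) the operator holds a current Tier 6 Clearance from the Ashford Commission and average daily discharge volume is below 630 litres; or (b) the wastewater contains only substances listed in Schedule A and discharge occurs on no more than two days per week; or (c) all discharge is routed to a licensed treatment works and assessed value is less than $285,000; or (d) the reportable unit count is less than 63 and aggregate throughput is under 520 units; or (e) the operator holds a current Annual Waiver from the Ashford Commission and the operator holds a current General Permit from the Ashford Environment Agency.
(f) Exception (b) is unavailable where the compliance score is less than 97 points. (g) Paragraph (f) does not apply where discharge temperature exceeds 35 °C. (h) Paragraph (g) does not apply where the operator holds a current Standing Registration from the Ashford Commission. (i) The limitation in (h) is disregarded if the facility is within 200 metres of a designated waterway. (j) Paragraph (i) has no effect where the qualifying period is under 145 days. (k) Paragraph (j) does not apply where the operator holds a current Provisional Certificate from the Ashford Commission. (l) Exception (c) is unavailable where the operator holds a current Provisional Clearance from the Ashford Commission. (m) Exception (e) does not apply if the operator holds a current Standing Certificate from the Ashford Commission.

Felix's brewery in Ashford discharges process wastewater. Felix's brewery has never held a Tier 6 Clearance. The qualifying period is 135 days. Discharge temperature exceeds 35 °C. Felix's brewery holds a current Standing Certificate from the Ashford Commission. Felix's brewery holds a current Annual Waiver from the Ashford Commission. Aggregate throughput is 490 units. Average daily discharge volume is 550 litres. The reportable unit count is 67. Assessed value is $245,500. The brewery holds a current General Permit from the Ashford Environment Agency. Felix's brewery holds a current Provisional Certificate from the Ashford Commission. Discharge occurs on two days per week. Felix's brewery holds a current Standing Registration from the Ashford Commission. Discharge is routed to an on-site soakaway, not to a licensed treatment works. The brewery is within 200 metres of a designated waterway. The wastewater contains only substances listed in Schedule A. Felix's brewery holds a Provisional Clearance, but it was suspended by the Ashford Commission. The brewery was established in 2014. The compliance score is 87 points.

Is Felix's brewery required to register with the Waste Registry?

No — exception (b) applies; Felix's brewery is not required to register with the Waste Registry.

Exception (a) fails — there is no Tier 6 Clearance in force.
Exception (b): the wastewater is Schedule-A-only; discharge occurs on no more than two days per week — every condition holds. Considering the limiting provisions: (f) would limit (b) — the compliance score is 87 points, less than the 97 points limit — but (g) sets (f) aside: (g) applies — discharge temperature exceeds 35 °C. (h) would limit (g) — a current Standing Registration is held — but (i) sets (h) aside: (i) operates against (h): the brewery is within 200 m of a designated waterway. (j) would limit (i) — the qualifying period is 135 days, under the 145 days limit — but (k) sets (j) aside: (k) operates against (j): a current Provisional Certificate is held. Exception (b) stands.
Exception (c) does not apply: discharge is not routed to a licensed treatment works.
Exception (d) does not apply: the reportable unit count is 67, not less than 63.
Exception (e): a current Annual Waiver is held; a current General Permit is held — every condition holds. However, paragraph (m) must be considered: (m) is triggered — a current Standing Certificate is held. (e) is therefore removed.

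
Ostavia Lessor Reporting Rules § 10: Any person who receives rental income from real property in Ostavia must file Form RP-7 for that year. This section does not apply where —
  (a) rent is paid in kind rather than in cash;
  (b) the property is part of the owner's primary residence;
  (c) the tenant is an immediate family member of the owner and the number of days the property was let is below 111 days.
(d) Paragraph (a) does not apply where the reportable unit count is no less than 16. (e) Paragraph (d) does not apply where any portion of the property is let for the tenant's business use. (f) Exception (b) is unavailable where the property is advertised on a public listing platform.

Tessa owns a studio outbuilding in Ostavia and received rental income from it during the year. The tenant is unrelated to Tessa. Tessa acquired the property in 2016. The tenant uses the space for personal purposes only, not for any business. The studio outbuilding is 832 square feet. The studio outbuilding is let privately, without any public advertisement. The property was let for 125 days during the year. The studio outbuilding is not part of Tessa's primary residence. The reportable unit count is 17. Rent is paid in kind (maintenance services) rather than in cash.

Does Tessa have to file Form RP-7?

Yes — Tessa must file Form RP-7.

Exception (a): rent is paid in kind — every condition holds. Turning to paragraphs (d)–(e): (d) operates against (a): the reportable unit count is 17, meeting the 16 threshold. (e) is not engaged (the space is used for personal purposes only), so (d) stands. Exception (a) does not apply.
Exception (b) fails — the studio outbuilding is not part of the primary residence.
Exception (c) requires that the tenant is an immediate family member of the owner; but the tenant is unrelated to the owner, so (c) is unavailable.
No exception is made out. Tessa falls within the general rule.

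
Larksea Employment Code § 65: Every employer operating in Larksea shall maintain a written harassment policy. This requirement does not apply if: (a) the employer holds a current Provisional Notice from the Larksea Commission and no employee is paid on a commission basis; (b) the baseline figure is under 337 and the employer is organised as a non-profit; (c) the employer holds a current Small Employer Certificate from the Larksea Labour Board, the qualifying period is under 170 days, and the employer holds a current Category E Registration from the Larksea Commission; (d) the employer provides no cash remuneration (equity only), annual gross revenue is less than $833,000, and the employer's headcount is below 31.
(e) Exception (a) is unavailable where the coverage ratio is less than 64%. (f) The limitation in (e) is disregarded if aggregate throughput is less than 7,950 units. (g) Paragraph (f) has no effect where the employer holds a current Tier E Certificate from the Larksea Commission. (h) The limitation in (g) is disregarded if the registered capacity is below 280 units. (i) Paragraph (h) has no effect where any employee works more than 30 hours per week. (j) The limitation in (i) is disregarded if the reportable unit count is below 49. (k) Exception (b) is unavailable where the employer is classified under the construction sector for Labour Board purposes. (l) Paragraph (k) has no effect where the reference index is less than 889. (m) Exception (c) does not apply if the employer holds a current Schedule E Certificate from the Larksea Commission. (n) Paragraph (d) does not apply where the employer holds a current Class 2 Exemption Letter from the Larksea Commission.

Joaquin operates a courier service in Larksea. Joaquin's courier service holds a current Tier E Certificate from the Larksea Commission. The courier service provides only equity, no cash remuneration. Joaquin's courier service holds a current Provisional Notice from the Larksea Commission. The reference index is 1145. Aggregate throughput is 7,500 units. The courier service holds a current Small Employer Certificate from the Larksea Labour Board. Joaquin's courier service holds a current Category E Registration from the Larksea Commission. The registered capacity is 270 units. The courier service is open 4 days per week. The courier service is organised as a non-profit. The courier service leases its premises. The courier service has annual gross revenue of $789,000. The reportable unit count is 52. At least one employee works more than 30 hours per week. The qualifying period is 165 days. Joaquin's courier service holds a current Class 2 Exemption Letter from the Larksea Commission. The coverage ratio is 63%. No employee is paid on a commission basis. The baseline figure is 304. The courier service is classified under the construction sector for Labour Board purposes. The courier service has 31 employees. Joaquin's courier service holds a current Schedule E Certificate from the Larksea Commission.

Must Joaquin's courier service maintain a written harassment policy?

Exception (a): a current Provisional Notice is held; no employee is paid on commission — every condition holds. However, paragraphs (e)–(j) must be considered: (e) operates against (a): the coverage ratio is 63%, less than the 64% limit. (f) is triggered (aggregate throughput is 7,500 units, less than the 7,950 units limit), but is displaced by (g): (g) is triggered — a current Tier E Certificate is held. (h) applies (the registered capacity is 270 units, below the 280 units limit), but is set aside by (i): (i) is triggered — at least one employee exceeds 30 hours/week. (j), which would lift (i), is not triggered — the reportable unit count is 52, not below 49. So (a) is unavailable.
Exception (b): the baseline figure is 304, under the 337 limit; the employer is a non-profit — every condition holds. But: (k) operates against (b): the courier service is classified under the construction sector. (l) is inapplicable (the reference index is 1,145, not less than 889), so (k) stands. Exception (b) does not apply.
Exception (c) is satisfied on its face — a current Small Employer Certificate is held; the qualifying period is 165 days, under the 170 days limit; a current Category E Registration is held. Turning to paragraph (m): (m) is engaged — a current Schedule E Certificate is held. So (c) is unavailable.
Exception (d) requires that the employer's headcount is below 31; but the employer's headcount is 31, not below 31, so (d) is unavailable.
No exception displaces § 65.

Yes — Joaquin's courier service must maintain a written harassment policy.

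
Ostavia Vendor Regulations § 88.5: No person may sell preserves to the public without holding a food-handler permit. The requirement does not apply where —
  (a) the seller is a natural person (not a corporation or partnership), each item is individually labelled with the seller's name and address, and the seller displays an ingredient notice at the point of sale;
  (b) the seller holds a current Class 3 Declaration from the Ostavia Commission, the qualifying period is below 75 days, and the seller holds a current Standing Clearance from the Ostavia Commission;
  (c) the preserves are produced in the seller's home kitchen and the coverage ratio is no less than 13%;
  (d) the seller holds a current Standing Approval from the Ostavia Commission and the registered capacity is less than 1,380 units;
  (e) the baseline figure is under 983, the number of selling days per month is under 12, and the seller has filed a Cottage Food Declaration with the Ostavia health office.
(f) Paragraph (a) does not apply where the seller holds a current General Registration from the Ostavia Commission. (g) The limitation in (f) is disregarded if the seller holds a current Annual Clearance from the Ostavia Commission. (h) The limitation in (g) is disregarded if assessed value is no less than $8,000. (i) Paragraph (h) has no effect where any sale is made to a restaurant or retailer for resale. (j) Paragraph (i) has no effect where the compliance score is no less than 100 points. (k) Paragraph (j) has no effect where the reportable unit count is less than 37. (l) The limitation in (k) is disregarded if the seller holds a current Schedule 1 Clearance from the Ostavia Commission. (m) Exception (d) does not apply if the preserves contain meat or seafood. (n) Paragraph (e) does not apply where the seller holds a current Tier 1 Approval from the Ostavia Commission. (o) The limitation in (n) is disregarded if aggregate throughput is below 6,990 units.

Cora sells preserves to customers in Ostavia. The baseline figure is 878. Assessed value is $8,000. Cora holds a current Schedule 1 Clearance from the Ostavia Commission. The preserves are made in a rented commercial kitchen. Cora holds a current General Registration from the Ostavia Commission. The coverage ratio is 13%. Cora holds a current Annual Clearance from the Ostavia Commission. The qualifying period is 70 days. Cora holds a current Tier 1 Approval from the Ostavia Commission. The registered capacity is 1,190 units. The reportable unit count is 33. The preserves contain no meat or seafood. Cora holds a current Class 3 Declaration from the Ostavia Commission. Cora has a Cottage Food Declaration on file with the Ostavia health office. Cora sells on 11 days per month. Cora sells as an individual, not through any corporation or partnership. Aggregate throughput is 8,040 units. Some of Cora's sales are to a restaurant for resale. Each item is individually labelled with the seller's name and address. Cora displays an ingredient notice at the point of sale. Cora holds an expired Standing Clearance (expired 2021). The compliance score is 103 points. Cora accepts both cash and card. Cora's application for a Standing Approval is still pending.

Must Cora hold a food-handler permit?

Exception (a)'s conditions are all satisfied: the seller is a natural person; items are individually labelled; an ingredient notice is displayed. But applying paragraphs (f)–(l): (f) operates — a current General Registration is held. (g) would limit (f) — a current Annual Clearance is held — but (h) sets (g) aside: (h) operates — assessed value is $8,000, meeting the $8,000 threshold. (i) would limit (h) — some sales are to a restaurant for resale — but (j) sets (i) aside: (j) operates against (i): the compliance score is 103 points, meeting the 100 points threshold. (k) would limit (j) — the reportable unit count is 33, less than the 37 limit — but (l) sets (k) aside: (l) operates against (k): a current Schedule 1 Clearance is held. So (a) is unavailable.
Exception (b) requires that the seller holds a current Standing Clearance from the Ostavia Commission; but there is no Standing Clearance in force, so (b) is unavailable.
Exception (c) fails — the preserves are made in a commercial kitchen, not a home kitchen.
Exception (d) fails — the Standing Approval is not current.
Exception (e): the baseline figure is 878, under the 983 limit; the number of selling days per month is 11, under the 12 limit; a Cottage Food Declaration is on file — every condition holds. However, paragraphs (n)–(o) must be considered: (n) operates — a current Tier 1 Approval is held. (o), which would lift (n), is inapplicable — aggregate throughput is 8,040 units, not below 6,990 units. Exception (e) does not apply.
Every exception is unavailable, so the rule governs.

Yes — Cora must hold a food-handler permit.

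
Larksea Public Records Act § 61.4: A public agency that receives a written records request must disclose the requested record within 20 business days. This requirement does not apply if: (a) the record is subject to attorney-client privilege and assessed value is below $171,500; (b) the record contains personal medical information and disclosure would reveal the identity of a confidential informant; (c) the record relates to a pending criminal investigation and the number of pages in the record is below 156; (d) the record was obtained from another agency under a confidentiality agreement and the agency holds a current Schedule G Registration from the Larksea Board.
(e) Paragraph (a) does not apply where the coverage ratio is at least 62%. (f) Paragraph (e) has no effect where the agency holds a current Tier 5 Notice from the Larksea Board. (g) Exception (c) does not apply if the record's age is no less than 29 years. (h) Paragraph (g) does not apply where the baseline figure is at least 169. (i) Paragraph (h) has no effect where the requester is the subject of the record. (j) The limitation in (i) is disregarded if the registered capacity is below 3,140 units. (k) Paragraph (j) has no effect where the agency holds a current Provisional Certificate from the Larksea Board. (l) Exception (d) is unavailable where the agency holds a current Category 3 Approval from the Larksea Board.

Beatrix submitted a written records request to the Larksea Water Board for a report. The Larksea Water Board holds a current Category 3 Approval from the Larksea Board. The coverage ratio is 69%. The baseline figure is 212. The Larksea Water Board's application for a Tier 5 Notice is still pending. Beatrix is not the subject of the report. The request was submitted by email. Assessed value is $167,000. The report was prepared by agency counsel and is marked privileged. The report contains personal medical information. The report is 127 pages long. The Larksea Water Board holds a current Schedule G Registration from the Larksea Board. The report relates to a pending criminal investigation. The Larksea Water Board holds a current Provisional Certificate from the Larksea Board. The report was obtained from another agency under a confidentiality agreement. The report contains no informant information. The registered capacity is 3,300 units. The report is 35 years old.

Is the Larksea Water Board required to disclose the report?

No — exception (c) applies; the Larksea Water Board is not required to disclose the report.

Exception (a) is satisfied on its face — the report is privileged; assessed value is $167,000, below the $171,500 limit. However, paragraphs (e)–(f) must be considered: (e) operates — the coverage ratio is 69%, meeting the 62% threshold. (f), which would lift (e), is inapplicable — no current Tier 5 Notice is held. (a) is therefore removed.
Exception (b) does not apply: the report contains no informant information.
All of (c)'s requirements are met (the report relates to a pending investigation; the number of pages in the record is 127, below the 156 limit). Applying paragraphs (g)–(k): (g) would limit (c) — the record's age is 35 years, meeting the 29 years threshold — but (h) sets (g) aside: (h) is triggered — the baseline figure is 212, meeting the 169 threshold. (i) is inapplicable (Beatrix is not the subject of the report), so (h) stands. Exception (c) stands.
All of (d)'s requirements are met (the report was obtained under a confidentiality agreement; a current Schedule G Registration is held). However, paragraph (l) must be considered: (l) is engaged — a current Category 3 Approval is held. (d) is therefore removed.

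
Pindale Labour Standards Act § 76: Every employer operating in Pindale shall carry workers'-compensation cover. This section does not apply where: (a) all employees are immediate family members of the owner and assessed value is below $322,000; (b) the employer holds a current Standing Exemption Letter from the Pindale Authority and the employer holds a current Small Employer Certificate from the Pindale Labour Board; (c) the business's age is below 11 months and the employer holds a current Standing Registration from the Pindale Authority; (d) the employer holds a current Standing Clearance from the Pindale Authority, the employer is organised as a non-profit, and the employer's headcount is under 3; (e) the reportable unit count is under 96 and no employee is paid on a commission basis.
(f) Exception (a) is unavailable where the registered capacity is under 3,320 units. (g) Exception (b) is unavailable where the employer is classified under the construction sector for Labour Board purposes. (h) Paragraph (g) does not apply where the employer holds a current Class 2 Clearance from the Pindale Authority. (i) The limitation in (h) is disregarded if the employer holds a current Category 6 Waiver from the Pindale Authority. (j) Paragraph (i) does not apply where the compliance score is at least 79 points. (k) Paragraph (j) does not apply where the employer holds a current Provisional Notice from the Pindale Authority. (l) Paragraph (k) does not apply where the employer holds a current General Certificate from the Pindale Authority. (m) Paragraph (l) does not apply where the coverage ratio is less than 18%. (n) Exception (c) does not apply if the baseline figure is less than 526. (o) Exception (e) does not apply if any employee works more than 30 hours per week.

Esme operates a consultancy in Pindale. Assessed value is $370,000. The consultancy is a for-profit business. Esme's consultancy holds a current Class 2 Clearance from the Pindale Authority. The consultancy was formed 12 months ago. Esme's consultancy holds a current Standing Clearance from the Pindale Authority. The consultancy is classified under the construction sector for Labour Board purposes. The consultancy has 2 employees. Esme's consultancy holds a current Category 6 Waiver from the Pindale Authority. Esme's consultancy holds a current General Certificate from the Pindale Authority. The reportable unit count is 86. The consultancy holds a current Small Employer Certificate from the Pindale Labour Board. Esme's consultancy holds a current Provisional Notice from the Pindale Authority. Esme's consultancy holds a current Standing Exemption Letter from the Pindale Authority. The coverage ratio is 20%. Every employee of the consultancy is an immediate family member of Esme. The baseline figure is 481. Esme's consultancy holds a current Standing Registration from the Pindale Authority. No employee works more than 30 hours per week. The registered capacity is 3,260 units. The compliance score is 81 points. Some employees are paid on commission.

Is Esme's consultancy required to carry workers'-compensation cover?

No — exception (b) applies; Esme's consultancy is not required to carry workers'-compensation cover.

Exception (a) fails — assessed value is $370,000, not below $322,000.
Exception (b): a current Standing Exemption Letter is held; a current Small Employer Certificate is held — every condition holds. Applying paragraphs (g)–(m): (g) is triggered (the consultancy is classified under the construction sector), but yields to (h): (h) is engaged — a current Class 2 Clearance is held. (i) would limit (h) — a current Category 6 Waiver is held — but (j) sets (i) aside: (j) operates — the compliance score is 81 points, meeting the 79 points threshold. (k) is triggered (a current Provisional Notice is held), but is overridden by (l): (l) operates against (k): a current General Certificate is held. (m) is not engaged (the coverage ratio is 20%, not less than 18%), so (l) stands. So (b) applies.
Exception (c) does not apply: the business's age is 12 months, not below 11 months.
Exception (d) fails — the employer is for-profit.
Exception (e) fails — some employees are paid on commission.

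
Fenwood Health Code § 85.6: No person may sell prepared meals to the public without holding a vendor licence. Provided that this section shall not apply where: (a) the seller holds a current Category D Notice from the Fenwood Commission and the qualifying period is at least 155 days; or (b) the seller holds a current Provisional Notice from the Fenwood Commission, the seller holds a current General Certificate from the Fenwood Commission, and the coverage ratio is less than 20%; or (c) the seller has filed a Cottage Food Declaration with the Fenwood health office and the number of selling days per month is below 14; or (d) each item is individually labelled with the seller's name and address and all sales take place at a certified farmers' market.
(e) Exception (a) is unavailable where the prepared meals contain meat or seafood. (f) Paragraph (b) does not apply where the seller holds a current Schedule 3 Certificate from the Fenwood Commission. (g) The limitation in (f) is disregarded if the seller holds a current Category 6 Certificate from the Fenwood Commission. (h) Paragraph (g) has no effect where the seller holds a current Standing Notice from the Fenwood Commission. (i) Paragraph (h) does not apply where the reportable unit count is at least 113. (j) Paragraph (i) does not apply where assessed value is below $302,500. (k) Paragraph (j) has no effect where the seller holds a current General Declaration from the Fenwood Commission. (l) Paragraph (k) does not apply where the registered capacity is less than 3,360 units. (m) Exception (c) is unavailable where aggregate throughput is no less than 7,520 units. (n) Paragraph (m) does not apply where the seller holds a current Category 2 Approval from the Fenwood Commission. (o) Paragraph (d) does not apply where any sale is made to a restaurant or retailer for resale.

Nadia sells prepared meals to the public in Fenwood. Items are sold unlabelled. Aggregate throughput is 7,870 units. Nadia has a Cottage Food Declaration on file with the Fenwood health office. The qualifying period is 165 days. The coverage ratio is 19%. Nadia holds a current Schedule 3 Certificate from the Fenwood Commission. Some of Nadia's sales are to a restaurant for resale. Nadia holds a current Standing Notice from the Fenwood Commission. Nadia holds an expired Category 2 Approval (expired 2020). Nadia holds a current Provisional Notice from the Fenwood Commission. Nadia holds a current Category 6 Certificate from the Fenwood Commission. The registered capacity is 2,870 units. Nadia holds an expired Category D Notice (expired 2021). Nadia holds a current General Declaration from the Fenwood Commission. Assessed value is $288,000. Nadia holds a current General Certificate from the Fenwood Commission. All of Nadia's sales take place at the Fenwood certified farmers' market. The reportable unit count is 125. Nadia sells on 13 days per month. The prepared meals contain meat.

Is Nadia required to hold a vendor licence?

Exception (a) fails — there is no Category D Notice in force.
All of (b)'s requirements are met (a current Provisional Notice is held; a current General Certificate is held; the coverage ratio is 19%, less than the 20% limit). Turning to paragraphs (f)–(l): (f) is engaged — a current Schedule 3 Certificate is held. (g) is engaged (a current Category 6 Certificate is held), but is itself disapplied by (h): (h) operates against (g): a current Standing Notice is held. (i) would limit (h) — the reportable unit count is 125, meeting the 113 threshold — but (j) sets (i) aside: (j) operates against (i): assessed value is $288,000, below the $302,500 limit. (k) is triggered (a current General Declaration is held), but is set aside by (l): (l) operates against (k): the registered capacity is 2,870 units, less than the 3,360 units limit. Exception (b) does not apply.
Exception (c) is satisfied on its face — a Cottage Food Declaration is on file; the number of selling days per month is 13, below the 14 limit. But: (m) operates — aggregate throughput is 7,870 units, meeting the 7,520 units threshold. (n) is not engaged (no current Category 2 Approval is held), so (m) stands. So (c) is unavailable.
Exception (d) does not apply: items are sold unlabelled.
No exception is made out. Nadia falls within the general rule.

Yes — Nadia must hold a vendor licence.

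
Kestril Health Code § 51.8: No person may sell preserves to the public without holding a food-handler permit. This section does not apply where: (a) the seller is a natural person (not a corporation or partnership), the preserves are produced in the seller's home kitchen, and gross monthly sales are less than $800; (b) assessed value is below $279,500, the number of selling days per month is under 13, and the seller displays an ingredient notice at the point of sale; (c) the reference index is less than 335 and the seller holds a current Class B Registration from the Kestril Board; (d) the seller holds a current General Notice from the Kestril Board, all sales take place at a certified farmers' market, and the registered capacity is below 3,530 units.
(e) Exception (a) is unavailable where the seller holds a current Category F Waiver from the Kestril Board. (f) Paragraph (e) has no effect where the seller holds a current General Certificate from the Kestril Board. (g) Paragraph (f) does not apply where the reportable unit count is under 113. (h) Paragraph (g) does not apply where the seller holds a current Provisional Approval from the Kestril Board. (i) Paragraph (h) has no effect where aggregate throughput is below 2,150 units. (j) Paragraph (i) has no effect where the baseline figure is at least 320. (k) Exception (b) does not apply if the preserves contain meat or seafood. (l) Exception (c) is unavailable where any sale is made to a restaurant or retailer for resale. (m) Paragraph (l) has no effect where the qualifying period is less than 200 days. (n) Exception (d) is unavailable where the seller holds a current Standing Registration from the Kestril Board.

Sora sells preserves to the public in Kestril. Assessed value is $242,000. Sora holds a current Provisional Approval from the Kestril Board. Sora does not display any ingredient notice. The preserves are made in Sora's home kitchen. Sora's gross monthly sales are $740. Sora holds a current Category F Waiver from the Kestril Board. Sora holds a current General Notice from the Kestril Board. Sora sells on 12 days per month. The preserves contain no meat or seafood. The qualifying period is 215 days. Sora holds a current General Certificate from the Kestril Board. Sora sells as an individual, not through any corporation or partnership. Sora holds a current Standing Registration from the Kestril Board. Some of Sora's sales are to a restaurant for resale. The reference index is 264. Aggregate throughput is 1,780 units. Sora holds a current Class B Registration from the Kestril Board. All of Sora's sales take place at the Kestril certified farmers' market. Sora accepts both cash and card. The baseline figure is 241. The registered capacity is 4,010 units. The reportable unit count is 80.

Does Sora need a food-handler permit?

All of (a)'s requirements are met (the seller is a natural person; the preserves are home-kitchen produced; gross monthly sales are $740, less than the $800 limit). But: (e) applies — a current Category F Waiver is held. (f) would limit (e) — a current General Certificate is held — but (g) sets (f) aside: (g) operates against (f): the reportable unit count is 80, under the 113 limit. (h) operates (a current Provisional Approval is held), but is displaced by (i): (i) applies — aggregate throughput is 1,780 units, below the 2,150 units limit. (j), which would lift (i), is inapplicable — the baseline figure is 241, short of 320. Exception (a) does not apply.
Exception (b) does not apply: no ingredient notice is displayed.
Exception (c): the reference index is 264, less than the 335 limit; a current Class B Registration is held — every condition holds. However, paragraphs (l)–(m) must be considered: (l) operates against (c): some sales are to a restaurant for resale. (m), which would lift (l), is inapplicable — the qualifying period is 215 days, not less than 200 days. So (c) is unavailable.
Exception (d) fails — the registered capacity is 4,010 units, not below 3,530 units.
None of the exceptions is available; § 51.8 applies in full.

Yes — Sora must hold a food-handler permit.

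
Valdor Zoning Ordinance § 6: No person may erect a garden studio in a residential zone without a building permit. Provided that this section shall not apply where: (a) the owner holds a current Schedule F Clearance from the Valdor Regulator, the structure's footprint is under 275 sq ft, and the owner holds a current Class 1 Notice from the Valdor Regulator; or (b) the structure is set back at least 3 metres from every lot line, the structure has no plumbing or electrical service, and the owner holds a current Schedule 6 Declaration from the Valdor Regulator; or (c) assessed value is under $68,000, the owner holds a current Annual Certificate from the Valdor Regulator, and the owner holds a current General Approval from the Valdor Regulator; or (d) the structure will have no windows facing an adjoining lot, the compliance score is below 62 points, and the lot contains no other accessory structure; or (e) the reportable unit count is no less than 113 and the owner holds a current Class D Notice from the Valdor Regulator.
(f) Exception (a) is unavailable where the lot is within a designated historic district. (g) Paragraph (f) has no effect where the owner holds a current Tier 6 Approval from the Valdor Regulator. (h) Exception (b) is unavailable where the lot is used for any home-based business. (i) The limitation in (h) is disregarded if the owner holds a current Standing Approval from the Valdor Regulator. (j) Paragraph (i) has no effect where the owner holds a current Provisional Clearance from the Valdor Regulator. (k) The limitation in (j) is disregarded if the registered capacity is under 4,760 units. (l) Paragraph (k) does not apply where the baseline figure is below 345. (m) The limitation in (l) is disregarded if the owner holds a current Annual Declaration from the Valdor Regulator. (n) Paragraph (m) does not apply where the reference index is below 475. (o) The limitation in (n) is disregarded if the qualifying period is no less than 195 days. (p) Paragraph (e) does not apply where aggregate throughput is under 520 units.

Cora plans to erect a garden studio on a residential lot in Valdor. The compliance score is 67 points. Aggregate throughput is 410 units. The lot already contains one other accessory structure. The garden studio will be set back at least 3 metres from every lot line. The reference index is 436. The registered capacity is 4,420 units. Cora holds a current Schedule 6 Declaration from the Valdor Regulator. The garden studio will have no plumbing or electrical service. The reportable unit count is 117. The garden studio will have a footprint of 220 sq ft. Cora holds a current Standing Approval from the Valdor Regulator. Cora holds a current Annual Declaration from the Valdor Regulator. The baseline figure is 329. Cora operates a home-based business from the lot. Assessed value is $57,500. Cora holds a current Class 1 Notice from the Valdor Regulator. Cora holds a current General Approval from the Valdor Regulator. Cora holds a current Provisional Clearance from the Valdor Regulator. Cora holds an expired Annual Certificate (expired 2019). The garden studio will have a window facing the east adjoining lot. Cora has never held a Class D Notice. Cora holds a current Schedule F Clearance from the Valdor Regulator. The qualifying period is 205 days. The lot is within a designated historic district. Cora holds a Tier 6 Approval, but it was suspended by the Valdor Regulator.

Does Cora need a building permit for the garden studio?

No — exception (b) applies; Cora does not need a building permit.

Exception (a) is satisfied on its face — a current Schedule F Clearance is held; the structure's footprint is 220 sq ft, under the 275 sq ft limit; a current Class 1 Notice is held. But applying paragraphs (f)–(g): (f) operates against (a): the lot is in a historic district. (g), which would lift (f), is not engaged — there is no Tier 6 Approval in force. Exception (a) does not apply.
Exception (b) is satisfied on its face — the setback is at least 3 m on every side; there is no plumbing or electrical service; a current Schedule 6 Declaration is held. Under paragraphs (h)–(o): (h) is triggered (a home-based business operates on the lot), but yields to (i): (i) is triggered — a current Standing Approval is held. (j) operates (a current Provisional Clearance is held), but yields to (k): (k) operates against (j): the registered capacity is 4,420 units, under the 4,760 units limit. (l) would limit (k) — the baseline figure is 329, below the 345 limit — but (m) sets (l) aside: (m) operates against (l): a current Annual Declaration is held. (n) would limit (m) — the reference index is 436, below the 475 limit — but (o) sets (n) aside: (o) operates against (n): the qualifying period is 205 days, meeting the 195 days threshold. Exception (b) stands.
Exception (c) does not apply: no current Annual Certificate is held.
Exception (d) does not apply: a window faces an adjoining lot.
Exception (e) fails — no current Class D Notice is held.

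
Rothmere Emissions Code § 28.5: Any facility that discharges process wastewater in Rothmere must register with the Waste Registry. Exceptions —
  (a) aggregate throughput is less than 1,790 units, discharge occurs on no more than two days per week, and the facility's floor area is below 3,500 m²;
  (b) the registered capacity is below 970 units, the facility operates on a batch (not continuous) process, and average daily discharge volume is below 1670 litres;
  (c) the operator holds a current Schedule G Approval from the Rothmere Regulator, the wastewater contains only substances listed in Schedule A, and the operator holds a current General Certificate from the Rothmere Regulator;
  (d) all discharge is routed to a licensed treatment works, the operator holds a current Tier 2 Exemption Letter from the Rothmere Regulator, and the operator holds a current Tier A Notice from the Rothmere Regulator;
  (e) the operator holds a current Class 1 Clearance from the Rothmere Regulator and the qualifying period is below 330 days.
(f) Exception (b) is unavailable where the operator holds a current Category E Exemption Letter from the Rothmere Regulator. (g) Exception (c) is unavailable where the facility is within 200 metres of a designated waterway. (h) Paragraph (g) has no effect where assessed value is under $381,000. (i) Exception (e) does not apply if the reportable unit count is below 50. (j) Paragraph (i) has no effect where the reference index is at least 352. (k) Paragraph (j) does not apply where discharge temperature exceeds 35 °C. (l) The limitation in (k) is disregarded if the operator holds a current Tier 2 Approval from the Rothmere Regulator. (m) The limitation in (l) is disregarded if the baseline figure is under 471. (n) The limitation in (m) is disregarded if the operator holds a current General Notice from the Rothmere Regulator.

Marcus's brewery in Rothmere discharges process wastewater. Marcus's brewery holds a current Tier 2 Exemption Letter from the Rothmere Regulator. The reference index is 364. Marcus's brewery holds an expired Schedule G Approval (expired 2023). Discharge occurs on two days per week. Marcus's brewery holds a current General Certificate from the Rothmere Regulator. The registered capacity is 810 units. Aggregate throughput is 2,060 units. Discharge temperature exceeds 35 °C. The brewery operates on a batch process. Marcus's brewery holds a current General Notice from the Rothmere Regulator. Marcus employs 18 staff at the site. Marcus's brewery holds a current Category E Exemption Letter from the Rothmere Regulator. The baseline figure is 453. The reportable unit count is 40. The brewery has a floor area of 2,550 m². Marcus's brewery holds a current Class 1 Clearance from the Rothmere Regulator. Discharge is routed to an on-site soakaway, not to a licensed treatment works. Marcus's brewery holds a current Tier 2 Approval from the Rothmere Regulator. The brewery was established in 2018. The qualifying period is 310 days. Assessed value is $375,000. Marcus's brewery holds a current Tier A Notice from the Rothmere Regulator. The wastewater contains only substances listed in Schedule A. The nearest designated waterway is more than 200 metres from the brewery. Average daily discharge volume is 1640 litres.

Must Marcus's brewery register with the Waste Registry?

No — exception (e) applies; Marcus's brewery is not required to register with the Waste Registry.

Exception (a) does not apply: aggregate throughput is 2,060 units, not less than 1,790 units.
Exception (b)'s conditions are all satisfied: the registered capacity is 810 units, below the 970 units limit; the facility operates on a batch process; average daily discharge volume is 1640 litres, below the 1670 litres limit. However, paragraph (f) must be considered: (f) is triggered — a current Category E Exemption Letter is held. Exception (b) does not apply.
Exception (c) requires that the operator holds a current Schedule G Approval from the Rothmere Regulator; but the Schedule G Approval is not current, so (c) is unavailable.
Exception (d) requires that all discharge is routed to a licensed treatment works; but discharge is not routed to a licensed treatment works, so (d) is unavailable.
Exception (e)'s conditions are all satisfied: a current Class 1 Clearance is held; the qualifying period is 310 days, below the 330 days limit. Under paragraphs (i)–(n): (i) would limit (e) — the reportable unit count is 40, below the 50 limit — but (j) sets (i) aside: (j) operates — the reference index is 364, meeting the 352 threshold. (k) would limit (j) — discharge temperature exceeds 35 °C — but (l) sets (k) aside: (l) operates against (k): a current Tier 2 Approval is held. (m) applies (the baseline figure is 453, under the 471 limit), but is set aside by (n): (n) applies — a current General Notice is held. Exception (e) stands.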